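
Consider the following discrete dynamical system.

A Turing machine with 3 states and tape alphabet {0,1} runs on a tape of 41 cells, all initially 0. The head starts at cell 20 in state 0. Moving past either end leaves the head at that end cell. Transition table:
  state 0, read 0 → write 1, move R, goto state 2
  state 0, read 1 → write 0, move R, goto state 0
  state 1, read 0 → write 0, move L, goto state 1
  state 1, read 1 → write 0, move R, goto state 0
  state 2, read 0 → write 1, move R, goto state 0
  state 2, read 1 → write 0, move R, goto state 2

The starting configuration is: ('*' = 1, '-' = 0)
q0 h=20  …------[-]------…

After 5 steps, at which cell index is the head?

step 0: q0 h=20  …------[-]------…
step 1: q2 h=21  …-----*[-]------…
step 2: q0 h=22  …----**[-]------…
step 3: q2 h=23  …---***[-]------…
step 4: q0 h=24  …--****[-]------…
step 5: q2 h=25  …-*****[-]------…

25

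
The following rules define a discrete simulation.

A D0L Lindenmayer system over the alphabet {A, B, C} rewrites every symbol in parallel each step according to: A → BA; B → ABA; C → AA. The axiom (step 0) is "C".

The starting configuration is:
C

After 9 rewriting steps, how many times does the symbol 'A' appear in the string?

k=0  C
k=1  AA
k=2  BABA
k=3  ABABAABABA
k=4  BAABABAABABABAABABAABABA
k=5  ABABABAABABAABABABAABABAABABAABABABAABABAABABABAABABAABABA
k=6  BAABABAABABAABABABAABABAABABABAABABAABABAABABABAABABAABABA…ABABABAABABAABABABAABABAABABAABABABAABABAABABABAABABAABABA  (len 140)
k=7  ABABABAABABAABABABAABABAABABABAABABAABABAABABABAABABAABABA…ABABABAABABAABABABAABABAABABAABABABAABABAABABABAABABAABABA  (len 338)
k=8  BAABABAABABAABABABAABABAABABABAABABAABABAABABABAABABAABABA…ABABABAABABAABABABAABABAABABAABABABAABABAABABABAABABAABABA  (len 816)
k=9  ABABABAABABAABABABAABABAABABABAABABAABABAABABABAABABAABABA…ABABABAABABAABABABAABABAABABAABABABAABABAABABABAABABAABABA  (len 1970)

1154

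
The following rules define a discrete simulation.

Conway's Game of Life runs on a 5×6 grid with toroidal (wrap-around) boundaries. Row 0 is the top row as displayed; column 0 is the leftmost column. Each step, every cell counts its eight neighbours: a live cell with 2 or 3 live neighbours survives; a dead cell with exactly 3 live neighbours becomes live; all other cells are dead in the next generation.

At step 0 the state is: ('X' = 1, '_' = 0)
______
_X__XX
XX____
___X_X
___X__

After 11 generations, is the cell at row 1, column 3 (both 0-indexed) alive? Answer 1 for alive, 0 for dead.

t=0: ______
_X__XX
XX____
___X_X
___X__
t=1: ____X_
_X___X
_XX___
X_X_X_
____X_
t=2: ____XX
XXX___
__XX_X
__X__X
____X_
t=3: XX_XXX
XXX___
___XXX
__X__X
___XX_
t=4: ______
______
___XXX
__X__X
_X____
t=5: ______
____X_
___XXX
X_XX_X
______
t=6: ______
___XXX
X_X___
X_XX_X
______
t=7: ____X_
___XXX
X_X___
X_XX_X
______
t=8: ___XXX
___XXX
X_X___
X_XX_X
___XXX
t=9: X_X___
X_X___
X_X___
X_X___
______
t=10: ______
X_XX_X
X_XX_X
______
______
t=11: ______
X_XX_X
X_XX_X
______
______

1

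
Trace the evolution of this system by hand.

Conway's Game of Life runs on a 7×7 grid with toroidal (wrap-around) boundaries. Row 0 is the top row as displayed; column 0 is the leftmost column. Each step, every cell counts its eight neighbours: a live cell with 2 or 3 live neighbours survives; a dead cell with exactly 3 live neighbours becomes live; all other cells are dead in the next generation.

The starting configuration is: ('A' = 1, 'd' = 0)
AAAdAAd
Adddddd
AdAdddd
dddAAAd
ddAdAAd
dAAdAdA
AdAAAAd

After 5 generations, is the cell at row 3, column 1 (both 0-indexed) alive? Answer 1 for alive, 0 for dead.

0) AAAdAAd
Adddddd
AdAdddd
dddAAAd
ddAdAAd
dAAdAdA
AdAAAAd
1) AdAddAd
AdAAddd
dAdAAdA
dAAddAA
dAAdddA
AdddddA
ddddddd
2) ddAAddA
AddddAd
ddddAdA
ddddAdA
ddAdddd
AAddddA
AAddddd
3) ddAdddA
AddAAAd
AdddAdA
dddAddd
dAdddAA
ddAdddA
ddddddd
4) dddAAAA
AAdAAdd
AdddddA
ddddAdd
AdAddAA
AddddAA
ddddddd
5) AdAAdAA
dAAAddd
AAdAAAA
dAddddd
AAddAdd
AAdddAd
Adddddd

1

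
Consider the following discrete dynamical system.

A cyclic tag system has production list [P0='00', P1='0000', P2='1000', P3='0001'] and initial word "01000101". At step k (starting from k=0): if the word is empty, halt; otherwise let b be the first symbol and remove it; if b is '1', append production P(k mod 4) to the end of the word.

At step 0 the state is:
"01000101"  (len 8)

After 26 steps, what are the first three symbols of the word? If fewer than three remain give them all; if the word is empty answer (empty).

[0] "01000101"  (len 8)
[1] "1000101"  (len 7)
[2] "0001010000"  (len 10)
[3] "001010000"  (len 9)
[4] "01010000"  (len 8)
[5] "1010000"  (len 7)
[6] "0100000000"  (len 10)
[7] "100000000"  (len 9)
[8] "000000000001"  (len 12)
[9] "00000000001"  (len 11)
[10] "0000000001"  (len 10)
[11] "000000001"  (len 9)
[12] "00000001"  (len 8)
[13] "0000001"  (len 7)
[14] "000001"  (len 6)
[15] "00001"  (len 5)
[16] "0001"  (len 4)
[17] "001"  (len 3)
[18] "01"  (len 2)
[19] "1"  (len 1)
[20] "0001"  (len 4)
[21] "001"  (len 3)
[22] "01"  (len 2)
[23] "1"  (len 1)
[24] "0001"  (len 4)
[25] "001"  (len 3)
[26] "01"  (len 2)

01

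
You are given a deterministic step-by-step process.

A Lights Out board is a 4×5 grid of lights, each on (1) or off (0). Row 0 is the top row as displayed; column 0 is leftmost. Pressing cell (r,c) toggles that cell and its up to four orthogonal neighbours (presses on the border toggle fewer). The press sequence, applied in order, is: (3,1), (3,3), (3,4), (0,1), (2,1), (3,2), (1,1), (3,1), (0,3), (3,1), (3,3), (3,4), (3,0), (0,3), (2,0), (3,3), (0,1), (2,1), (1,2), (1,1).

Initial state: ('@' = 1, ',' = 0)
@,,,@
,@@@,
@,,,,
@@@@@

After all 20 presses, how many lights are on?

step 0: @,,,@
,@@@,
@,,,,
@@@@@
step 1: @,,,@
,@@@,
@@,,,
,,,@@
step 2: @,,,@
,@@@,
@@,@,
,,@,,
step 3: @,,,@
,@@@,
@@,@@
,,@@@
step 4: ,@@,@
,,@@,
@@,@@
,,@@@
step 5: ,@@,@
,@@@,
,,@@@
,@@@@
step 6: ,@@,@
,@@@,
,,,@@
,,,,@
step 7: ,,@,@
@,,@,
,@,@@
,,,,@
step 8: ,,@,@
@,,@,
,,,@@
@@@,@
step 9: ,,,@,
@,,,,
,,,@@
@@@,@
step 10: ,,,@,
@,,,,
,@,@@
,,,,@
step 11: ,,,@,
@,,,,
,@,,@
,,@@,
step 12: ,,,@,
@,,,,
,@,,,
,,@,@
step 13: ,,,@,
@,,,,
@@,,,
@@@,@
step 14: ,,@,@
@,,@,
@@,,,
@@@,@
step 15: ,,@,@
,,,@,
,,,,,
,@@,@
step 16: ,,@,@
,,,@,
,,,@,
,@,@,
step 17: @@,,@
,@,@,
,,,@,
,@,@,
step 18: @@,,@
,,,@,
@@@@,
,,,@,
step 19: @@@,@
,@@,,
@@,@,
,,,@,
step 20: @,@,@
@,,,,
@,,@,
,,,@,

7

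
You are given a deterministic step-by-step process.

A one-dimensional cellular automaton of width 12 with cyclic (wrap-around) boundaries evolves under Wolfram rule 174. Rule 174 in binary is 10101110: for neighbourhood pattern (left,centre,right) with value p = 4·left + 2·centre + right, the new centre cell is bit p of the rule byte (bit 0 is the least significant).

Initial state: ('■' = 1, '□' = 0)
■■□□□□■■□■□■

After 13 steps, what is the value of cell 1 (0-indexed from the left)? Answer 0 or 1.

step 0: ■■□□□□■■□■□■
step 1: ■□□□□■■□■■■■
step 2: □□□□■■□■■■■■
step 3: □□□■■□■■■■■□
step 4: □□■■□■■■■■□□
step 5: □■■□■■■■■□□□
step 6: ■■□■■■■■□□□□
step 7: ■□■■■■■□□□□■
step 8: □■■■■■□□□□■■
step 9: ■■■■■□□□□■■□
step 10: ■■■■□□□□■■□■
step 11: ■■■□□□□■■□■■
step 12: ■■□□□□■■□■■■
step 13: ■□□□□■■□■■■■

0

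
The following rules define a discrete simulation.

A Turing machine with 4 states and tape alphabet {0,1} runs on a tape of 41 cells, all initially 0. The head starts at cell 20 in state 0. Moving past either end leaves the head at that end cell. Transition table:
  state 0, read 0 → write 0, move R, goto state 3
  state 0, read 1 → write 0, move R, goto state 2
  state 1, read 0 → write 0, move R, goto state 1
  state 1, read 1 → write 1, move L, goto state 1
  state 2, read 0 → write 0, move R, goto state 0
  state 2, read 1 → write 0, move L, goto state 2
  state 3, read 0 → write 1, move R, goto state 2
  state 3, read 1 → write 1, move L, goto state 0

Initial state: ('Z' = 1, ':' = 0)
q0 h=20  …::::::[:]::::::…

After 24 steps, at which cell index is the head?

39

[0] q0 h=20  …::::::[:]::::::…
[1] q3 h=21  …::::::[:]::::::…
[2] q2 h=22  …:::::Z[:]::::::…
[3] q0 h=23  …::::Z:[:]::::::…
[4] q3 h=24  …:::Z::[:]::::::…
[5] q2 h=25  …::Z::Z[:]::::::…
[6] q0 h=26  …:Z::Z:[:]::::::…
[7] q3 h=27  …Z::Z::[:]::::::…
[8] q2 h=28  …::Z::Z[:]::::::…
[9] q0 h=29  …:Z::Z:[:]::::::…
[10] q3 h=30  …Z::Z::[:]::::::…
[11] q2 h=31  …::Z::Z[:]::::::…
[12] q0 h=32  …:Z::Z:[:]::::::…
[13] q3 h=33  …Z::Z::[:]::::::…
[14] q2 h=34  …::Z::Z[:]::::::|
[15] q0 h=35  …:Z::Z:[:]:::::|
[16] q3 h=36  …Z::Z::[:]::::|
[17] q2 h=37  …::Z::Z[:]:::|
[18] q0 h=38  …:Z::Z:[:]::|
[19] q3 h=39  …Z::Z::[:]:|
[20] q2 h=40  …::Z::Z[:]|
[21] q0 h=40  …::Z::Z[:]|
[22] q3 h=40  …::Z::Z[:]|
[23] q2 h=40  …::Z::Z[Z]|
[24] q2 h=39  …Z::Z::[Z]:|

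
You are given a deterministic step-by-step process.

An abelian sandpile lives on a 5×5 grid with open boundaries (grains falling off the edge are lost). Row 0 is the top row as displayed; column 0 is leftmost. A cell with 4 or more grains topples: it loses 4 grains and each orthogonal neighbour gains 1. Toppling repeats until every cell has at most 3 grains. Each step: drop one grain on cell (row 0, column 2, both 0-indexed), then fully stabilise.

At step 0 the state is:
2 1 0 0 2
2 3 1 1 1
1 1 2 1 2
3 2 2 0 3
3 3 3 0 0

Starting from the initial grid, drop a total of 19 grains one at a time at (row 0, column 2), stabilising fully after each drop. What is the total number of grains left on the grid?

51

gen 0: 2 1 0 0 2
2 3 1 1 1
1 1 2 1 2
3 2 2 0 3
3 3 3 0 0
gen 1: 2 1 1 0 2
2 3 1 1 1
1 1 2 1 2
3 2 2 0 3
3 3 3 0 0
gen 2: 2 1 2 0 2
2 3 1 1 1
1 1 2 1 2
3 2 2 0 3
3 3 3 0 0
gen 3: 2 1 3 0 2
2 3 1 1 1
1 1 2 1 2
3 2 2 0 3
3 3 3 0 0
gen 4: 2 2 0 1 2
2 3 2 1 1
1 1 2 1 2
3 2 2 0 3
3 3 3 0 0
gen 5: 2 2 1 1 2
2 3 2 1 1
1 1 2 1 2
3 2 2 0 3
3 3 3 0 0
gen 6: 2 2 2 1 2
2 3 2 1 1
1 1 2 1 2
3 2 2 0 3
3 3 3 0 0
gen 7: 2 2 3 1 2
2 3 2 1 1
1 1 2 1 2
3 2 2 0 3
3 3 3 0 0
gen 8: 2 3 0 2 2
2 3 3 1 1
1 1 2 1 2
3 2 2 0 3
3 3 3 0 0
gen 9: 2 3 1 2 2
2 3 3 1 1
1 1 2 1 2
3 2 2 0 3
3 3 3 0 0
gen 10: 2 3 2 2 2
2 3 3 1 1
1 1 2 1 2
3 2 2 0 3
3 3 3 0 0
gen 11: 2 3 3 2 2
2 3 3 1 1
1 1 2 1 2
3 2 2 0 3
3 3 3 0 0
gen 12: 3 1 2 3 2
3 1 1 2 1
1 2 3 1 2
3 2 2 0 3
3 3 3 0 0
gen 13: 3 1 3 3 2
3 1 1 2 1
1 2 3 1 2
3 2 2 0 3
3 3 3 0 0
gen 14: 3 2 1 0 3
3 1 2 3 1
1 2 3 1 2
3 2 2 0 3
3 3 3 0 0
gen 15: 3 2 2 0 3
3 1 2 3 1
1 2 3 1 2
3 2 2 0 3
3 3 3 0 0
gen 16: 3 2 3 0 3
3 1 2 3 1
1 2 3 1 2
3 2 2 0 3
3 3 3 0 0
gen 17: 3 3 0 1 3
3 1 3 3 1
1 2 3 1 2
3 2 2 0 3
3 3 3 0 0
gen 18: 3 3 1 1 3
3 1 3 3 1
1 2 3 1 2
3 2 2 0 3
3 3 3 0 0
gen 19: 3 3 2 1 3
3 1 3 3 1
1 2 3 1 2
3 2 2 0 3
3 3 3 0 0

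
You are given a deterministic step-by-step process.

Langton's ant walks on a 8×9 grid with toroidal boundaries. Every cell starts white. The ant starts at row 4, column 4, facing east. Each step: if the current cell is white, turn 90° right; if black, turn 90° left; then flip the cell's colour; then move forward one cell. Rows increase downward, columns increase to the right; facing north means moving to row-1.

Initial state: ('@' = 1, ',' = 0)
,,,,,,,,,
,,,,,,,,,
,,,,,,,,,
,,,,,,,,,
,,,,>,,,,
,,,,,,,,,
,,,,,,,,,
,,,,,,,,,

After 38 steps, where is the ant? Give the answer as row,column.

t=0: ,,,,,,,,,
,,,,,,,,,
,,,,,,,,,
,,,,,,,,,
,,,,>,,,,
,,,,,,,,,
,,,,,,,,,
,,,,,,,,,
t=1: ,,,,,,,,,
,,,,,,,,,
,,,,,,,,,
,,,,,,,,,
,,,,@,,,,
,,,,v,,,,
,,,,,,,,,
,,,,,,,,,
t=2: ,,,,,,,,,
,,,,,,,,,
,,,,,,,,,
,,,,,,,,,
,,,,@,,,,
,,,<@,,,,
,,,,,,,,,
,,,,,,,,,
t=3: ,,,,,,,,,
,,,,,,,,,
,,,,,,,,,
,,,,,,,,,
,,,^@,,,,
,,,@@,,,,
,,,,,,,,,
,,,,,,,,,
t=4: ,,,,,,,,,
,,,,,,,,,
,,,,,,,,,
,,,,,,,,,
,,,@>,,,,
,,,@@,,,,
,,,,,,,,,
,,,,,,,,,
t=5: ,,,,,,,,,
,,,,,,,,,
,,,,,,,,,
,,,,^,,,,
,,,@,,,,,
,,,@@,,,,
,,,,,,,,,
,,,,,,,,,
t=6: ,,,,,,,,,
,,,,,,,,,
,,,,,,,,,
,,,,@>,,,
,,,@,,,,,
,,,@@,,,,
,,,,,,,,,
,,,,,,,,,
t=7: ,,,,,,,,,
,,,,,,,,,
,,,,,,,,,
,,,,@@,,,
,,,@,v,,,
,,,@@,,,,
,,,,,,,,,
,,,,,,,,,
t=8: ,,,,,,,,,
,,,,,,,,,
,,,,,,,,,
,,,,@@,,,
,,,@<@,,,
,,,@@,,,,
,,,,,,,,,
,,,,,,,,,
t=9: ,,,,,,,,,
,,,,,,,,,
,,,,,,,,,
,,,,^@,,,
,,,@@@,,,
,,,@@,,,,
,,,,,,,,,
,,,,,,,,,
t=10: ,,,,,,,,,
,,,,,,,,,
,,,,,,,,,
,,,<,@,,,
,,,@@@,,,
,,,@@,,,,
,,,,,,,,,
,,,,,,,,,
t=11: ,,,,,,,,,
,,,,,,,,,
,,,^,,,,,
,,,@,@,,,
,,,@@@,,,
,,,@@,,,,
,,,,,,,,,
,,,,,,,,,
t=12: ,,,,,,,,,
,,,,,,,,,
,,,@>,,,,
,,,@,@,,,
,,,@@@,,,
,,,@@,,,,
,,,,,,,,,
,,,,,,,,,
t=13: ,,,,,,,,,
,,,,,,,,,
,,,@@,,,,
,,,@v@,,,
,,,@@@,,,
,,,@@,,,,
,,,,,,,,,
,,,,,,,,,
t=14: ,,,,,,,,,
,,,,,,,,,
,,,@@,,,,
,,,<@@,,,
,,,@@@,,,
,,,@@,,,,
,,,,,,,,,
,,,,,,,,,
t=15: ,,,,,,,,,
,,,,,,,,,
,,,@@,,,,
,,,,@@,,,
,,,v@@,,,
,,,@@,,,,
,,,,,,,,,
,,,,,,,,,
t=16: ,,,,,,,,,
,,,,,,,,,
,,,@@,,,,
,,,,@@,,,
,,,,>@,,,
,,,@@,,,,
,,,,,,,,,
,,,,,,,,,
t=17: ,,,,,,,,,
,,,,,,,,,
,,,@@,,,,
,,,,^@,,,
,,,,,@,,,
,,,@@,,,,
,,,,,,,,,
,,,,,,,,,
t=18: ,,,,,,,,,
,,,,,,,,,
,,,@@,,,,
,,,<,@,,,
,,,,,@,,,
,,,@@,,,,
,,,,,,,,,
,,,,,,,,,
t=19: ,,,,,,,,,
,,,,,,,,,
,,,^@,,,,
,,,@,@,,,
,,,,,@,,,
,,,@@,,,,
,,,,,,,,,
,,,,,,,,,
t=20: ,,,,,,,,,
,,,,,,,,,
,,<,@,,,,
,,,@,@,,,
,,,,,@,,,
,,,@@,,,,
,,,,,,,,,
,,,,,,,,,
t=21: ,,,,,,,,,
,,^,,,,,,
,,@,@,,,,
,,,@,@,,,
,,,,,@,,,
,,,@@,,,,
,,,,,,,,,
,,,,,,,,,
t=22: ,,,,,,,,,
,,@>,,,,,
,,@,@,,,,
,,,@,@,,,
,,,,,@,,,
,,,@@,,,,
,,,,,,,,,
,,,,,,,,,
t=23: ,,,,,,,,,
,,@@,,,,,
,,@v@,,,,
,,,@,@,,,
,,,,,@,,,
,,,@@,,,,
,,,,,,,,,
,,,,,,,,,
t=24: ,,,,,,,,,
,,@@,,,,,
,,<@@,,,,
,,,@,@,,,
,,,,,@,,,
,,,@@,,,,
,,,,,,,,,
,,,,,,,,,
t=25: ,,,,,,,,,
,,@@,,,,,
,,,@@,,,,
,,v@,@,,,
,,,,,@,,,
,,,@@,,,,
,,,,,,,,,
,,,,,,,,,
t=26: ,,,,,,,,,
,,@@,,,,,
,,,@@,,,,
,<@@,@,,,
,,,,,@,,,
,,,@@,,,,
,,,,,,,,,
,,,,,,,,,
t=27: ,,,,,,,,,
,,@@,,,,,
,^,@@,,,,
,@@@,@,,,
,,,,,@,,,
,,,@@,,,,
,,,,,,,,,
,,,,,,,,,
t=28: ,,,,,,,,,
,,@@,,,,,
,@>@@,,,,
,@@@,@,,,
,,,,,@,,,
,,,@@,,,,
,,,,,,,,,
,,,,,,,,,
t=29: ,,,,,,,,,
,,@@,,,,,
,@@@@,,,,
,@v@,@,,,
,,,,,@,,,
,,,@@,,,,
,,,,,,,,,
,,,,,,,,,
t=30: ,,,,,,,,,
,,@@,,,,,
,@@@@,,,,
,@,>,@,,,
,,,,,@,,,
,,,@@,,,,
,,,,,,,,,
,,,,,,,,,
t=31: ,,,,,,,,,
,,@@,,,,,
,@@^@,,,,
,@,,,@,,,
,,,,,@,,,
,,,@@,,,,
,,,,,,,,,
,,,,,,,,,
t=32: ,,,,,,,,,
,,@@,,,,,
,@<,@,,,,
,@,,,@,,,
,,,,,@,,,
,,,@@,,,,
,,,,,,,,,
,,,,,,,,,
t=33: ,,,,,,,,,
,,@@,,,,,
,@,,@,,,,
,@v,,@,,,
,,,,,@,,,
,,,@@,,,,
,,,,,,,,,
,,,,,,,,,
t=34: ,,,,,,,,,
,,@@,,,,,
,@,,@,,,,
,<@,,@,,,
,,,,,@,,,
,,,@@,,,,
,,,,,,,,,
,,,,,,,,,
t=35: ,,,,,,,,,
,,@@,,,,,
,@,,@,,,,
,,@,,@,,,
,v,,,@,,,
,,,@@,,,,
,,,,,,,,,
,,,,,,,,,
t=36: ,,,,,,,,,
,,@@,,,,,
,@,,@,,,,
,,@,,@,,,
<@,,,@,,,
,,,@@,,,,
,,,,,,,,,
,,,,,,,,,
t=37: ,,,,,,,,,
,,@@,,,,,
,@,,@,,,,
^,@,,@,,,
@@,,,@,,,
,,,@@,,,,
,,,,,,,,,
,,,,,,,,,
t=38: ,,,,,,,,,
,,@@,,,,,
,@,,@,,,,
@>@,,@,,,
@@,,,@,,,
,,,@@,,,,
,,,,,,,,,
,,,,,,,,,

3,1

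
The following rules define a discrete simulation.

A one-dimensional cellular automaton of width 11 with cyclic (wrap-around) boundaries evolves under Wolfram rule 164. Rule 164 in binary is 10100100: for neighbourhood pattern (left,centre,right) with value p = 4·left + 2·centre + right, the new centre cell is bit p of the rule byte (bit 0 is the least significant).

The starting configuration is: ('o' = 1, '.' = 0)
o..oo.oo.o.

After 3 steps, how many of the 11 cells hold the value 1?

1

gen 0: o..oo.oo.o.
gen 1: o....o..ooo
gen 2: .....o...oo
gen 3: .....o.....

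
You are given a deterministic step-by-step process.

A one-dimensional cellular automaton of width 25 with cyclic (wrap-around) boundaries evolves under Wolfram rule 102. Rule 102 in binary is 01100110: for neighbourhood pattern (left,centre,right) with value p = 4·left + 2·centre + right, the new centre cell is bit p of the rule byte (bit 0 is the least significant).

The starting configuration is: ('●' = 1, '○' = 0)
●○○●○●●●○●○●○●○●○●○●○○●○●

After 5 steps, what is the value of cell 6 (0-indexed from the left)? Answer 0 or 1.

[0] ●○○●○●●●○●○●○●○●○●○●○○●○●
[1] ●○●●●○○●●●●●●●●●●●●●○●●●○
[2] ●●○○●○●○○○○○○○○○○○○●●○○●●
[3] ○●○●●●●○○○○○○○○○○○●○●○●○○
[4] ●●●○○○●○○○○○○○○○○●●●●●●○○
[5] ○○●○○●●○○○○○○○○○●○○○○○●○●

1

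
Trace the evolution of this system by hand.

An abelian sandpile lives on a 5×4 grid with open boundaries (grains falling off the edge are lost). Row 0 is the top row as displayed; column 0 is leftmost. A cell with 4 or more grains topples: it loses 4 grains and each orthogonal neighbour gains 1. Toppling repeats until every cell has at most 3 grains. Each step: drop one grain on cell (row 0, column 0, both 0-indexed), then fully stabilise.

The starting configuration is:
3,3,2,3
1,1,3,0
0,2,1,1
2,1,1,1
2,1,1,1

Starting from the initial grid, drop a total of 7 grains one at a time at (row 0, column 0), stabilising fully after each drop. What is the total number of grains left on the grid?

32

0) 3,3,2,3
1,1,3,0
0,2,1,1
2,1,1,1
2,1,1,1
1) 1,0,3,3
2,2,3,0
0,2,1,1
2,1,1,1
2,1,1,1
2) 2,0,3,3
2,2,3,0
0,2,1,1
2,1,1,1
2,1,1,1
3) 3,0,3,3
2,2,3,0
0,2,1,1
2,1,1,1
2,1,1,1
4) 0,1,3,3
3,2,3,0
0,2,1,1
2,1,1,1
2,1,1,1
5) 1,1,3,3
3,2,3,0
0,2,1,1
2,1,1,1
2,1,1,1
6) 2,1,3,3
3,2,3,0
0,2,1,1
2,1,1,1
2,1,1,1
7) 3,1,3,3
3,2,3,0
0,2,1,1
2,1,1,1
2,1,1,1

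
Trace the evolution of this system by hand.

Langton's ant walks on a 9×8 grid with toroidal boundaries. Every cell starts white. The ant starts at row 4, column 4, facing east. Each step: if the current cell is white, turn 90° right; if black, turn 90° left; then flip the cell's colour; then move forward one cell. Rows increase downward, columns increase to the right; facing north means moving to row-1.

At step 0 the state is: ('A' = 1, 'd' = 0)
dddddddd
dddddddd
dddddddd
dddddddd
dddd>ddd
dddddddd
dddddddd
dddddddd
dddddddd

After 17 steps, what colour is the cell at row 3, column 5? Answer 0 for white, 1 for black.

1

step 0: dddddddd
dddddddd
dddddddd
dddddddd
dddd>ddd
dddddddd
dddddddd
dddddddd
dddddddd
step 1: dddddddd
dddddddd
dddddddd
dddddddd
ddddAddd
ddddvddd
dddddddd
dddddddd
dddddddd
step 2: dddddddd
dddddddd
dddddddd
dddddddd
ddddAddd
ddd<Addd
dddddddd
dddddddd
dddddddd
step 3: dddddddd
dddddddd
dddddddd
dddddddd
ddd^Addd
dddAAddd
dddddddd
dddddddd
dddddddd
step 4: dddddddd
dddddddd
dddddddd
dddddddd
dddA>ddd
dddAAddd
dddddddd
dddddddd
dddddddd
step 5: dddddddd
dddddddd
dddddddd
dddd^ddd
dddAdddd
dddAAddd
dddddddd
dddddddd
dddddddd
step 6: dddddddd
dddddddd
dddddddd
ddddA>dd
dddAdddd
dddAAddd
dddddddd
dddddddd
dddddddd
step 7: dddddddd
dddddddd
dddddddd
ddddAAdd
dddAdvdd
dddAAddd
dddddddd
dddddddd
dddddddd
step 8: dddddddd
dddddddd
dddddddd
ddddAAdd
dddA<Add
dddAAddd
dddddddd
dddddddd
dddddddd
step 9: dddddddd
dddddddd
dddddddd
dddd^Add
dddAAAdd
dddAAddd
dddddddd
dddddddd
dddddddd
step 10: dddddddd
dddddddd
dddddddd
ddd<dAdd
dddAAAdd
dddAAddd
dddddddd
dddddddd
dddddddd
step 11: dddddddd
dddddddd
ddd^dddd
dddAdAdd
dddAAAdd
dddAAddd
dddddddd
dddddddd
dddddddd
step 12: dddddddd
dddddddd
dddA>ddd
dddAdAdd
dddAAAdd
dddAAddd
dddddddd
dddddddd
dddddddd
step 13: dddddddd
dddddddd
dddAAddd
dddAvAdd
dddAAAdd
dddAAddd
dddddddd
dddddddd
dddddddd
step 14: dddddddd
dddddddd
dddAAddd
ddd<AAdd
dddAAAdd
dddAAddd
dddddddd
dddddddd
dddddddd
step 15: dddddddd
dddddddd
dddAAddd
ddddAAdd
dddvAAdd
dddAAddd
dddddddd
dddddddd
dddddddd
step 16: dddddddd
dddddddd
dddAAddd
ddddAAdd
dddd>Add
dddAAddd
dddddddd
dddddddd
dddddddd
step 17: dddddddd
dddddddd
dddAAddd
dddd^Add
dddddAdd
dddAAddd
dddddddd
dddddddd
dddddddd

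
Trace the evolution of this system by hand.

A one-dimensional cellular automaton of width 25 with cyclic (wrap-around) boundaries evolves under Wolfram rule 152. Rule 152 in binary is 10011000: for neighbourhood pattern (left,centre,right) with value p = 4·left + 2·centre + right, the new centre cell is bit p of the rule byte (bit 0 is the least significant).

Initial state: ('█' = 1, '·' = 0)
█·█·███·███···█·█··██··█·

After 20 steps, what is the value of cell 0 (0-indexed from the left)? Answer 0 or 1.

0) █·█·███·███···█·█··██··█·
1) ····██··██·█·····█·█·█···
2) ····█·█·█···█·········█··
3) ·········█···█·········█·
4) ··········█···█·········█
5) █··········█···█·········
6) ·█··········█···█········
7) ··█··········█···█·······
8) ···█··········█···█······
9) ····█··········█···█·····
10) ·····█··········█···█····
11) ······█··········█···█···
12) ·······█··········█···█··
13) ········█··········█···█·
14) ·········█··········█···█
15) █·········█··········█···
16) ·█·········█··········█··
17) ··█·········█··········█·
18) ···█·········█··········█
19) █···█·········█··········
20) ·█···█·········█·········

0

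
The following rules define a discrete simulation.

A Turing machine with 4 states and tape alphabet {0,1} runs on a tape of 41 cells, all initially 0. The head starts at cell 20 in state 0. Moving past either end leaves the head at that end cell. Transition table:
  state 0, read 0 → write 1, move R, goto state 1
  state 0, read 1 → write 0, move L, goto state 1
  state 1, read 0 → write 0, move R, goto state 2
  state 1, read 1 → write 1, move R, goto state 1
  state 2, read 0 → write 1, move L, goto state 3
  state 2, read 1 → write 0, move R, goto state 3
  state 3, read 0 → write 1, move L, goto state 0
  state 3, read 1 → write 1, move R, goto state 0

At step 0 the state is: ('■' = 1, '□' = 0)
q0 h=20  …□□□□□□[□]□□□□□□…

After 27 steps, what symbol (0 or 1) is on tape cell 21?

t=0: q0 h=20  …□□□□□□[□]□□□□□□…
t=1: q1 h=21  …□□□□□■[□]□□□□□□…
t=2: q2 h=22  …□□□□■□[□]□□□□□□…
t=3: q3 h=21  …□□□□□■[□]■□□□□□…
t=4: q0 h=20  …□□□□□□[■]■■□□□□…
t=5: q1 h=19  …□□□□□□[□]□■■□□□…
t=6: q2 h=20  …□□□□□□[□]■■□□□□…
t=7: q3 h=19  …□□□□□□[□]■■■□□□…
t=8: q0 h=18  …□□□□□□[□]■■■■□□…
t=9: q1 h=19  …□□□□□■[■]■■■□□□…
t=10: q1 h=20  …□□□□■■[■]■■□□□□…
t=11: q1 h=21  …□□□■■■[■]■□□□□□…
t=12: q1 h=22  …□□■■■■[■]□□□□□□…
t=13: q1 h=23  …□■■■■■[□]□□□□□□…
t=14: q2 h=24  …■■■■■□[□]□□□□□□…
t=15: q3 h=23  …□■■■■■[□]■□□□□□…
t=16: q0 h=22  …□□■■■■[■]■■□□□□…
t=17: q1 h=21  …□□□■■■[■]□■■□□□…
t=18: q1 h=22  …□□■■■■[□]■■□□□□…
t=19: q2 h=23  …□■■■■□[■]■□□□□□…
t=20: q3 h=24  …■■■■□□[■]□□□□□□…
t=21: q0 h=25  …■■■□□■[□]□□□□□□…
t=22: q1 h=26  …■■□□■■[□]□□□□□□…
t=23: q2 h=27  …■□□■■□[□]□□□□□□…
t=24: q3 h=26  …■■□□■■[□]■□□□□□…
t=25: q0 h=25  …■■■□□■[■]■■□□□□…
t=26: q1 h=24  …■■■■□□[■]□■■□□□…
t=27: q1 h=25  …■■■□□■[□]■■□□□□…

1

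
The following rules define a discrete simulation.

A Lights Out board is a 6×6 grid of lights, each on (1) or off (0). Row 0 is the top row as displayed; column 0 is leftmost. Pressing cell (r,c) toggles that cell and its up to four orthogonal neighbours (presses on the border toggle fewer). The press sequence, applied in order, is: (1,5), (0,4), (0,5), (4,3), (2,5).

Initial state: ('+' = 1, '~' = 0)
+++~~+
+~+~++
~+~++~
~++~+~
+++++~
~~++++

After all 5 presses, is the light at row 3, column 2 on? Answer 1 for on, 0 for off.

1

[0] +++~~+
+~+~++
~+~++~
~++~+~
+++++~
~~++++
[1] +++~~~
+~+~~~
~+~+++
~++~+~
+++++~
~~++++
[2] ++++++
+~+~+~
~+~+++
~++~+~
+++++~
~~++++
[3] ++++~~
+~+~++
~+~+++
~++~+~
+++++~
~~++++
[4] ++++~~
+~+~++
~+~+++
~++++~
++~~~~
~~+~++
[5] ++++~~
+~+~+~
~+~+~~
~+++++
++~~~~
~~+~++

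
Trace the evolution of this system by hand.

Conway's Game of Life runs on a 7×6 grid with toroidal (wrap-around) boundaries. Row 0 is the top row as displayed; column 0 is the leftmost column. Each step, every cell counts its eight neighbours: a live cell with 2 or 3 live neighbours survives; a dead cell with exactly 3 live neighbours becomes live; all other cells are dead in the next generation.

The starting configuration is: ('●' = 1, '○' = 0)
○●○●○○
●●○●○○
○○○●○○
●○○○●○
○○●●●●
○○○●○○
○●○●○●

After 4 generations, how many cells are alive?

2

0) ○●○●○○
●●○●○○
○○○●○○
●○○○●○
○○●●●●
○○○●○○
○●○●○●
1) ○●○●○○
●●○●●○
●●●●●●
○○●○○○
○○●○○●
●○○○○●
●○○●○○
2) ○●○●○●
○○○○○○
○○○○○○
○○○○○○
●●○○○●
●●○○●●
●●●○●●
3) ○●○●○●
○○○○○○
○○○○○○
●○○○○○
○●○○●○
○○○●○○
○○○○○○
4) ○○○○○○
○○○○○○
○○○○○○
○○○○○○
○○○○○○
○○○○○○
○○●○●○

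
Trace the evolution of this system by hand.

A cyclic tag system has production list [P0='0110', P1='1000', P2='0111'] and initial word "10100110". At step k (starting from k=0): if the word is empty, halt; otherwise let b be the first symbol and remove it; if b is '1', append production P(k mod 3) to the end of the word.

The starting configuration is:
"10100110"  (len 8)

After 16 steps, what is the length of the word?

28

0) "10100110"  (len 8)
1) "01001100110"  (len 11)
2) "1001100110"  (len 10)
3) "0011001100111"  (len 13)
4) "011001100111"  (len 12)
5) "11001100111"  (len 11)
6) "10011001110111"  (len 14)
7) "00110011101110110"  (len 17)
8) "0110011101110110"  (len 16)
9) "110011101110110"  (len 15)
10) "100111011101100110"  (len 18)
11) "001110111011001101000"  (len 21)
12) "01110111011001101000"  (len 20)
13) "1110111011001101000"  (len 19)
14) "1101110110011010001000"  (len 22)
15) "1011101100110100010000111"  (len 25)
16) "0111011001101000100001110110"  (len 28)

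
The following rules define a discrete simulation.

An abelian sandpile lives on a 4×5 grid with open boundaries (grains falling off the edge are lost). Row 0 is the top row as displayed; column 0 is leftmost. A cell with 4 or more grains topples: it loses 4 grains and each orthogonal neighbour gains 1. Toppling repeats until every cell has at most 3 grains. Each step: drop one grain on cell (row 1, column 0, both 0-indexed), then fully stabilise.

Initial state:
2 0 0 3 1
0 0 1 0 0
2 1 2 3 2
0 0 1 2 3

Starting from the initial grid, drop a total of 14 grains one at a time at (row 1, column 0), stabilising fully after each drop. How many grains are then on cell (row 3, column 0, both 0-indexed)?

[0] 2 0 0 3 1
0 0 1 0 0
2 1 2 3 2
0 0 1 2 3
[1] 2 0 0 3 1
1 0 1 0 0
2 1 2 3 2
0 0 1 2 3
[2] 2 0 0 3 1
2 0 1 0 0
2 1 2 3 2
0 0 1 2 3
[3] 2 0 0 3 1
3 0 1 0 0
2 1 2 3 2
0 0 1 2 3
[4] 3 0 0 3 1
0 1 1 0 0
3 1 2 3 2
0 0 1 2 3
[5] 3 0 0 3 1
1 1 1 0 0
3 1 2 3 2
0 0 1 2 3
[6] 3 0 0 3 1
2 1 1 0 0
3 1 2 3 2
0 0 1 2 3
[7] 3 0 0 3 1
3 1 1 0 0
3 1 2 3 2
0 0 1 2 3
[8] 0 1 0 3 1
2 2 1 0 0
0 2 2 3 2
1 0 1 2 3
[9] 0 1 0 3 1
3 2 1 0 0
0 2 2 3 2
1 0 1 2 3
[10] 1 1 0 3 1
0 3 1 0 0
1 2 2 3 2
1 0 1 2 3
[11] 1 1 0 3 1
1 3 1 0 0
1 2 2 3 2
1 0 1 2 3
[12] 1 1 0 3 1
2 3 1 0 0
1 2 2 3 2
1 0 1 2 3
[13] 1 1 0 3 1
3 3 1 0 0
1 2 2 3 2
1 0 1 2 3
[14] 2 2 0 3 1
1 0 2 0 0
2 3 2 3 2
1 0 1 2 3

1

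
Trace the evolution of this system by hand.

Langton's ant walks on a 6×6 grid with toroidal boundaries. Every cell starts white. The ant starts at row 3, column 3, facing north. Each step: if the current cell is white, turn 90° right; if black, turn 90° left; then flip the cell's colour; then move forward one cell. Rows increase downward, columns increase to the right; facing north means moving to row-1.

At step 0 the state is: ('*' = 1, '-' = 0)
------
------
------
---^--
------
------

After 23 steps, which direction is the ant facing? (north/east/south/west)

[0] ------
------
------
---^--
------
------
[1] ------
------
------
---*>-
------
------
[2] ------
------
------
---**-
----v-
------
[3] ------
------
------
---**-
---<*-
------
[4] ------
------
------
---^*-
---**-
------
[5] ------
------
------
--<-*-
---**-
------
[6] ------
------
--^---
--*-*-
---**-
------
[7] ------
------
--*>--
--*-*-
---**-
------
[8] ------
------
--**--
--*v*-
---**-
------
[9] ------
------
--**--
--<**-
---**-
------
[10] ------
------
--**--
---**-
--v**-
------
[11] ------
------
--**--
---**-
-<***-
------
[12] ------
------
--**--
-^-**-
-****-
------
[13] ------
------
--**--
-*>**-
-****-
------
[14] ------
------
--**--
-****-
-*v**-
------
[15] ------
------
--**--
-****-
-*->*-
------
[16] ------
------
--**--
-**^*-
-*--*-
------
[17] ------
------
--**--
-*<-*-
-*--*-
------
[18] ------
------
--**--
-*--*-
-*v-*-
------
[19] ------
------
--**--
-*--*-
-<*-*-
------
[20] ------
------
--**--
-*--*-
--*-*-
-v----
[21] ------
------
--**--
-*--*-
--*-*-
<*----
[22] ------
------
--**--
-*--*-
^-*-*-
**----
[23] ------
------
--**--
-*--*-
*>*-*-
**----

east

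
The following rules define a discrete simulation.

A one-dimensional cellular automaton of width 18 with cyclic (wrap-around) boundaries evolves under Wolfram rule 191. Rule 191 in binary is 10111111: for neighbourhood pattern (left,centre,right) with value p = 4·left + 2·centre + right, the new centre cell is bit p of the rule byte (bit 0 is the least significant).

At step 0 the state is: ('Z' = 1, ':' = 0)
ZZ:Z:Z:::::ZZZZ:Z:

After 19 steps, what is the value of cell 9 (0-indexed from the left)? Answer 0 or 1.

0) ZZ:Z:Z:::::ZZZZ:Z:
1) Z:ZZZZZZZZZZZZ:ZZZ
2) :ZZZZZZZZZZZZ:ZZZZ
3) ZZZZZZZZZZZZ:ZZZZ:
4) ZZZZZZZZZZZ:ZZZZ:Z
5) ZZZZZZZZZZ:ZZZZ:ZZ
6) ZZZZZZZZZ:ZZZZ:ZZZ
7) ZZZZZZZZ:ZZZZ:ZZZZ
8) ZZZZZZZ:ZZZZ:ZZZZZ
9) ZZZZZZ:ZZZZ:ZZZZZZ
10) ZZZZZ:ZZZZ:ZZZZZZZ
11) ZZZZ:ZZZZ:ZZZZZZZZ
12) ZZZ:ZZZZ:ZZZZZZZZZ
13) ZZ:ZZZZ:ZZZZZZZZZZ
14) Z:ZZZZ:ZZZZZZZZZZZ
15) :ZZZZ:ZZZZZZZZZZZZ
16) ZZZZ:ZZZZZZZZZZZZ:
17) ZZZ:ZZZZZZZZZZZZ:Z
18) ZZ:ZZZZZZZZZZZZ:ZZ
19) Z:ZZZZZZZZZZZZ:ZZZ

1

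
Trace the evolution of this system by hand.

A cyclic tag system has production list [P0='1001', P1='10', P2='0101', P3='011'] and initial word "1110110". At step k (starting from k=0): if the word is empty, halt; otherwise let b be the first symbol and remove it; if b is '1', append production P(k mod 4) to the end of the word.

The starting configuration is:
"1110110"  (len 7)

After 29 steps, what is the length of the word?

k=0  "1110110"  (len 7)
k=1  "1101101001"  (len 10)
k=2  "10110100110"  (len 11)
k=3  "01101001100101"  (len 14)
k=4  "1101001100101"  (len 13)
k=5  "1010011001011001"  (len 16)
k=6  "01001100101100110"  (len 17)
k=7  "1001100101100110"  (len 16)
k=8  "001100101100110011"  (len 18)
k=9  "01100101100110011"  (len 17)
k=10  "1100101100110011"  (len 16)
k=11  "1001011001100110101"  (len 19)
k=12  "001011001100110101011"  (len 21)
k=13  "01011001100110101011"  (len 20)
k=14  "1011001100110101011"  (len 19)
k=15  "0110011001101010110101"  (len 22)
k=16  "110011001101010110101"  (len 21)
k=17  "100110011010101101011001"  (len 24)
k=18  "0011001101010110101100110"  (len 25)
k=19  "011001101010110101100110"  (len 24)
k=20  "11001101010110101100110"  (len 23)
k=21  "10011010101101011001101001"  (len 26)
k=22  "001101010110101100110100110"  (len 27)
k=23  "01101010110101100110100110"  (len 26)
k=24  "1101010110101100110100110"  (len 25)
k=25  "1010101101011001101001101001"  (len 28)
k=26  "01010110101100110100110100110"  (len 29)
k=27  "1010110101100110100110100110"  (len 28)
k=28  "010110101100110100110100110011"  (len 30)
k=29  "10110101100110100110100110011"  (len 29)

29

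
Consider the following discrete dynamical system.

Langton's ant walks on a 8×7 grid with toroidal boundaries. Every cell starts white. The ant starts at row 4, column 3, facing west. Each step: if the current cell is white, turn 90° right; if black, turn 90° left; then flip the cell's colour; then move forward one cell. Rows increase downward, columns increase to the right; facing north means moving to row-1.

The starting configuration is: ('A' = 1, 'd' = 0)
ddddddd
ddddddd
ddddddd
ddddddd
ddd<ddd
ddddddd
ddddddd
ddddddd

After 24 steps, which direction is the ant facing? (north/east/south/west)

east

step 0: ddddddd
ddddddd
ddddddd
ddddddd
ddd<ddd
ddddddd
ddddddd
ddddddd
step 1: ddddddd
ddddddd
ddddddd
ddd^ddd
dddAddd
ddddddd
ddddddd
ddddddd
step 2: ddddddd
ddddddd
ddddddd
dddA>dd
dddAddd
ddddddd
ddddddd
ddddddd
step 3: ddddddd
ddddddd
ddddddd
dddAAdd
dddAvdd
ddddddd
ddddddd
ddddddd
step 4: ddddddd
ddddddd
ddddddd
dddAAdd
ddd<Add
ddddddd
ddddddd
ddddddd
step 5: ddddddd
ddddddd
ddddddd
dddAAdd
ddddAdd
dddvddd
ddddddd
ddddddd
step 6: ddddddd
ddddddd
ddddddd
dddAAdd
ddddAdd
dd<Addd
ddddddd
ddddddd
step 7: ddddddd
ddddddd
ddddddd
dddAAdd
dd^dAdd
ddAAddd
ddddddd
ddddddd
step 8: ddddddd
ddddddd
ddddddd
dddAAdd
ddA>Add
ddAAddd
ddddddd
ddddddd
step 9: ddddddd
ddddddd
ddddddd
dddAAdd
ddAAAdd
ddAvddd
ddddddd
ddddddd
step 10: ddddddd
ddddddd
ddddddd
dddAAdd
ddAAAdd
ddAd>dd
ddddddd
ddddddd
step 11: ddddddd
ddddddd
ddddddd
dddAAdd
ddAAAdd
ddAdAdd
ddddvdd
ddddddd
step 12: ddddddd
ddddddd
ddddddd
dddAAdd
ddAAAdd
ddAdAdd
ddd<Add
ddddddd
step 13: ddddddd
ddddddd
ddddddd
dddAAdd
ddAAAdd
ddA^Add
dddAAdd
ddddddd
step 14: ddddddd
ddddddd
ddddddd
dddAAdd
ddAAAdd
ddAA>dd
dddAAdd
ddddddd
step 15: ddddddd
ddddddd
ddddddd
dddAAdd
ddAA^dd
ddAAddd
dddAAdd
ddddddd
step 16: ddddddd
ddddddd
ddddddd
dddAAdd
ddA<ddd
ddAAddd
dddAAdd
ddddddd
step 17: ddddddd
ddddddd
ddddddd
dddAAdd
ddAdddd
ddAvddd
dddAAdd
ddddddd
step 18: ddddddd
ddddddd
ddddddd
dddAAdd
ddAdddd
ddAd>dd
dddAAdd
ddddddd
step 19: ddddddd
ddddddd
ddddddd
dddAAdd
ddAdddd
ddAdAdd
dddAvdd
ddddddd
step 20: ddddddd
ddddddd
ddddddd
dddAAdd
ddAdddd
ddAdAdd
dddAd>d
ddddddd
step 21: ddddddd
ddddddd
ddddddd
dddAAdd
ddAdddd
ddAdAdd
dddAdAd
dddddvd
step 22: ddddddd
ddddddd
ddddddd
dddAAdd
ddAdddd
ddAdAdd
dddAdAd
dddd<Ad
step 23: ddddddd
ddddddd
ddddddd
dddAAdd
ddAdddd
ddAdAdd
dddA^Ad
ddddAAd
step 24: ddddddd
ddddddd
ddddddd
dddAAdd
ddAdddd
ddAdAdd
dddAA>d
ddddAAd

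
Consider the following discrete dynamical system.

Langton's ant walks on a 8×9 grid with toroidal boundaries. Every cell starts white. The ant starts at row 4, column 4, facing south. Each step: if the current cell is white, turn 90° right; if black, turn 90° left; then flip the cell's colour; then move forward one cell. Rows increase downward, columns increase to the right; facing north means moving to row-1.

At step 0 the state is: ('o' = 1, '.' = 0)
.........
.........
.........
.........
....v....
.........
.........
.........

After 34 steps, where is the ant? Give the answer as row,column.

t=0: .........
.........
.........
.........
....v....
.........
.........
.........
t=1: .........
.........
.........
.........
...<o....
.........
.........
.........
t=2: .........
.........
.........
...^.....
...oo....
.........
.........
.........
t=3: .........
.........
.........
...o>....
...oo....
.........
.........
.........
t=4: .........
.........
.........
...oo....
...ov....
.........
.........
.........
t=5: .........
.........
.........
...oo....
...o.>...
.........
.........
.........
t=6: .........
.........
.........
...oo....
...o.o...
.....v...
.........
.........
t=7: .........
.........
.........
...oo....
...o.o...
....<o...
.........
.........
t=8: .........
.........
.........
...oo....
...o^o...
....oo...
.........
.........
t=9: .........
.........
.........
...oo....
...oo>...
....oo...
.........
.........
t=10: .........
.........
.........
...oo^...
...oo....
....oo...
.........
.........
t=11: .........
.........
.........
...ooo>..
...oo....
....oo...
.........
.........
t=12: .........
.........
.........
...oooo..
...oo.v..
....oo...
.........
.........
t=13: .........
.........
.........
...oooo..
...oo<o..
....oo...
.........
.........
t=14: .........
.........
.........
...oo^o..
...oooo..
....oo...
.........
.........
t=15: .........
.........
.........
...o<.o..
...oooo..
....oo...
.........
.........
t=16: .........
.........
.........
...o..o..
...ovoo..
....oo...
.........
.........
t=17: .........
.........
.........
...o..o..
...o.>o..
....oo...
.........
.........
t=18: .........
.........
.........
...o.^o..
...o..o..
....oo...
.........
.........
t=19: .........
.........
.........
...o.o>..
...o..o..
....oo...
.........
.........
t=20: .........
.........
......^..
...o.o...
...o..o..
....oo...
.........
.........
t=21: .........
.........
......o>.
...o.o...
...o..o..
....oo...
.........
.........
t=22: .........
.........
......oo.
...o.o.v.
...o..o..
....oo...
.........
.........
t=23: .........
.........
......oo.
...o.o<o.
...o..o..
....oo...
.........
.........
t=24: .........
.........
......^o.
...o.ooo.
...o..o..
....oo...
.........
.........
t=25: .........
.........
.....<.o.
...o.ooo.
...o..o..
....oo...
.........
.........
t=26: .........
.....^...
.....o.o.
...o.ooo.
...o..o..
....oo...
.........
.........
t=27: .........
.....o>..
.....o.o.
...o.ooo.
...o..o..
....oo...
.........
.........
t=28: .........
.....oo..
.....ovo.
...o.ooo.
...o..o..
....oo...
.........
.........
t=29: .........
.....oo..
.....<oo.
...o.ooo.
...o..o..
....oo...
.........
.........
t=30: .........
.....oo..
......oo.
...o.voo.
...o..o..
....oo...
.........
.........
t=31: .........
.....oo..
......oo.
...o..>o.
...o..o..
....oo...
.........
.........
t=32: .........
.....oo..
......^o.
...o...o.
...o..o..
....oo...
.........
.........
t=33: .........
.....oo..
.....<.o.
...o...o.
...o..o..
....oo...
.........
.........
t=34: .........
.....^o..
.....o.o.
...o...o.
...o..o..
....oo...
.........
.........

1,5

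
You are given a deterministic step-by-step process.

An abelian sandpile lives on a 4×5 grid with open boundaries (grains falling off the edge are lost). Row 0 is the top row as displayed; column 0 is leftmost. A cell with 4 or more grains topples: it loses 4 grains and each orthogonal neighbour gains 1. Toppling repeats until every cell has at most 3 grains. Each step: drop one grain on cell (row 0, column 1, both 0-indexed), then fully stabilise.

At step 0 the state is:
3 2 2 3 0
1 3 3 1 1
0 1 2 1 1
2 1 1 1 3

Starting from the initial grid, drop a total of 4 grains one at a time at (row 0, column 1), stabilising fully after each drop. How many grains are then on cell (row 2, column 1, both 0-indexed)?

2

step 0: 3 2 2 3 0
1 3 3 1 1
0 1 2 1 1
2 1 1 1 3
step 1: 3 3 2 3 0
1 3 3 1 1
0 1 2 1 1
2 1 1 1 3
step 2: 0 3 1 0 1
3 1 1 3 1
0 2 3 1 1
2 1 1 1 3
step 3: 1 0 2 0 1
3 2 1 3 1
0 2 3 1 1
2 1 1 1 3
step 4: 1 1 2 0 1
3 2 1 3 1
0 2 3 1 1
2 1 1 1 3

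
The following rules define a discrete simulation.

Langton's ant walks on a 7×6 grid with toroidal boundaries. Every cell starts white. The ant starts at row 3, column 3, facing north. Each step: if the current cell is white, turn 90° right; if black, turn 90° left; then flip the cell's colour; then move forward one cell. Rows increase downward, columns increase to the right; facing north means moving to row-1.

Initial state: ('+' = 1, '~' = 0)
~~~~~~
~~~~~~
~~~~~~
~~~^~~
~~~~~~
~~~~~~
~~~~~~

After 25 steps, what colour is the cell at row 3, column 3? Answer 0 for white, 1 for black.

0

0) ~~~~~~
~~~~~~
~~~~~~
~~~^~~
~~~~~~
~~~~~~
~~~~~~
1) ~~~~~~
~~~~~~
~~~~~~
~~~+>~
~~~~~~
~~~~~~
~~~~~~
2) ~~~~~~
~~~~~~
~~~~~~
~~~++~
~~~~v~
~~~~~~
~~~~~~
3) ~~~~~~
~~~~~~
~~~~~~
~~~++~
~~~<+~
~~~~~~
~~~~~~
4) ~~~~~~
~~~~~~
~~~~~~
~~~^+~
~~~++~
~~~~~~
~~~~~~
5) ~~~~~~
~~~~~~
~~~~~~
~~<~+~
~~~++~
~~~~~~
~~~~~~
6) ~~~~~~
~~~~~~
~~^~~~
~~+~+~
~~~++~
~~~~~~
~~~~~~
7) ~~~~~~
~~~~~~
~~+>~~
~~+~+~
~~~++~
~~~~~~
~~~~~~
8) ~~~~~~
~~~~~~
~~++~~
~~+v+~
~~~++~
~~~~~~
~~~~~~
9) ~~~~~~
~~~~~~
~~++~~
~~<++~
~~~++~
~~~~~~
~~~~~~
10) ~~~~~~
~~~~~~
~~++~~
~~~++~
~~v++~
~~~~~~
~~~~~~
11) ~~~~~~
~~~~~~
~~++~~
~~~++~
~<+++~
~~~~~~
~~~~~~
12) ~~~~~~
~~~~~~
~~++~~
~^~++~
~++++~
~~~~~~
~~~~~~
13) ~~~~~~
~~~~~~
~~++~~
~+>++~
~++++~
~~~~~~
~~~~~~
14) ~~~~~~
~~~~~~
~~++~~
~++++~
~+v++~
~~~~~~
~~~~~~
15) ~~~~~~
~~~~~~
~~++~~
~++++~
~+~>+~
~~~~~~
~~~~~~
16) ~~~~~~
~~~~~~
~~++~~
~++^+~
~+~~+~
~~~~~~
~~~~~~
17) ~~~~~~
~~~~~~
~~++~~
~+<~+~
~+~~+~
~~~~~~
~~~~~~
18) ~~~~~~
~~~~~~
~~++~~
~+~~+~
~+v~+~
~~~~~~
~~~~~~
19) ~~~~~~
~~~~~~
~~++~~
~+~~+~
~<+~+~
~~~~~~
~~~~~~
20) ~~~~~~
~~~~~~
~~++~~
~+~~+~
~~+~+~
~v~~~~
~~~~~~
21) ~~~~~~
~~~~~~
~~++~~
~+~~+~
~~+~+~
<+~~~~
~~~~~~
22) ~~~~~~
~~~~~~
~~++~~
~+~~+~
^~+~+~
++~~~~
~~~~~~
23) ~~~~~~
~~~~~~
~~++~~
~+~~+~
+>+~+~
++~~~~
~~~~~~
24) ~~~~~~
~~~~~~
~~++~~
~+~~+~
+++~+~
+v~~~~
~~~~~~
25) ~~~~~~
~~~~~~
~~++~~
~+~~+~
+++~+~
+~>~~~
~~~~~~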